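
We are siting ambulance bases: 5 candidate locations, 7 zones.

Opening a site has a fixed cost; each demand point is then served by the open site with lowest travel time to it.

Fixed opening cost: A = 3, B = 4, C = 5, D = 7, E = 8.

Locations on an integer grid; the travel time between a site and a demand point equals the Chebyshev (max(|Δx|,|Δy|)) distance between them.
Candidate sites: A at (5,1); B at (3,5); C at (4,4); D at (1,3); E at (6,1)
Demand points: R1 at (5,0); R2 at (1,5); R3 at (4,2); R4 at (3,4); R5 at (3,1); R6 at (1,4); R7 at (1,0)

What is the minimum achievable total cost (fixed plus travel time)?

Open {A, B}: assign each demand point to its cheapest open site.
  R1→A 1, R2→B 2, R3→A 1, R4→B 1, R5→A 2, R6→B 2, R7→A 4
  travel time 13, fixed 7 → total 20.
Compare {A}: travel time 19 + fixed 3 = 22.
Compare {A, D}: travel time 12 + fixed 10 = 22.
Compare {A, C}: travel time 15 + fixed 8 = 23.
All other subsets cost ≥ 22. Minimum total cost: 20.

20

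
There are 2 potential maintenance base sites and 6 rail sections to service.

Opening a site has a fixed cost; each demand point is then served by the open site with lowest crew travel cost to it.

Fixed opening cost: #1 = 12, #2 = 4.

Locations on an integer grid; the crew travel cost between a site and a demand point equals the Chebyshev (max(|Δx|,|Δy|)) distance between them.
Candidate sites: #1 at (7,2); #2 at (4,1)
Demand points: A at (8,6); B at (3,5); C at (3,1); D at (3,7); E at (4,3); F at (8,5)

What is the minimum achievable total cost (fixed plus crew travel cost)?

Open {#2}: assign each demand point to its cheapest open site.
  A→#2 5, B→#2 4, C→#2 1, D→#2 6, E→#2 2, F→#2 4
  crew travel cost 22, fixed 4 → total 26.
Compare {#1}: crew travel cost 23 + fixed 12 = 35.
Compare {#1, #2}: crew travel cost 19 + fixed 16 = 35.

26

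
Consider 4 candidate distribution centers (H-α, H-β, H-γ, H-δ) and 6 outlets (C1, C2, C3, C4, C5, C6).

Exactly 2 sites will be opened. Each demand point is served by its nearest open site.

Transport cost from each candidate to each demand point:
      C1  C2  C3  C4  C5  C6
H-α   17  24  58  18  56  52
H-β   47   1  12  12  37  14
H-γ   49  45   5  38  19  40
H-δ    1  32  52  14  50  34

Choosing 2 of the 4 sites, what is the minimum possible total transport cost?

77

Open {H-β, H-δ}.
  C1→H-δ 1, C2→H-β 1, C3→H-β 12, C4→H-β 12, C5→H-β 37, C6→H-β 14  ⇒ total 77.
Compare {H-α, H-β}: total 93.
Compare {H-β, H-γ}: total 98.
No size-2 selection does better; minimum is 77.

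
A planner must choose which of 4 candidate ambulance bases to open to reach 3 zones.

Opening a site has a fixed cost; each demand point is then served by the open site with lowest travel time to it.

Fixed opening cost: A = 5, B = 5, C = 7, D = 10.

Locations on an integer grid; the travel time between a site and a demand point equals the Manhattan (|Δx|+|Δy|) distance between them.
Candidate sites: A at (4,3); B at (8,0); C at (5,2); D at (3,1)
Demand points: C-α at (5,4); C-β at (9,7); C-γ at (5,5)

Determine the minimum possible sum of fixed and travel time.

19

Open {A}: assign each demand point to its cheapest open site.
  C-α→A 2, C-β→A 9, C-γ→A 3
  travel time 14, fixed 5 → total 19.
Compare {C}: travel time 14 + fixed 7 = 21.
Compare {A, B}: travel time 13 + fixed 10 = 23.
Compare {B, C}: travel time 13 + fixed 12 = 25.
All other subsets cost ≥ 21. Minimum total cost: 19.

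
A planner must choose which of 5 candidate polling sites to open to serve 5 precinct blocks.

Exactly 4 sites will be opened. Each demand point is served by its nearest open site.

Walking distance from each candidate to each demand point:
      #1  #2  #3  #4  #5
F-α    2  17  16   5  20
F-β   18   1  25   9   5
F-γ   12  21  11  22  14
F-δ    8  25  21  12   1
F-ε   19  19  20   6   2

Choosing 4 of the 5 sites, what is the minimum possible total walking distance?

20

Open {F-α, F-β, F-γ, F-δ}.
  #1→F-α 2, #2→F-β 1, #3→F-γ 11, #4→F-α 5, #5→F-δ 1  ⇒ total 20.
Compare {F-α, F-β, F-γ, F-ε}: total 21.
Compare {F-α, F-β, F-δ, F-ε}: total 25.
No size-4 selection does better; minimum is 20.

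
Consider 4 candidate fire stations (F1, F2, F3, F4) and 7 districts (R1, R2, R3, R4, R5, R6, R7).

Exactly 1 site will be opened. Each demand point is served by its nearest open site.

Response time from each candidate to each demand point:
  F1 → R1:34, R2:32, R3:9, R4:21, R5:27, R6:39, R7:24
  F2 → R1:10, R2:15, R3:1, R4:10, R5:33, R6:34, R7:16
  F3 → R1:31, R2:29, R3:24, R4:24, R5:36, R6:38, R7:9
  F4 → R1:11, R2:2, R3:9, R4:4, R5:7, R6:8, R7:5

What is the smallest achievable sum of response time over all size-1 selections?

46

Open {F4}.
  R1→F4 11, R2→F4 2, R3→F4 9, R4→F4 4, R5→F4 7, R6→F4 8, R7→F4 5  ⇒ total 46.
Compare {F2}: total 119.
Compare {F1}: total 186.
No size-1 selection does better; minimum is 46.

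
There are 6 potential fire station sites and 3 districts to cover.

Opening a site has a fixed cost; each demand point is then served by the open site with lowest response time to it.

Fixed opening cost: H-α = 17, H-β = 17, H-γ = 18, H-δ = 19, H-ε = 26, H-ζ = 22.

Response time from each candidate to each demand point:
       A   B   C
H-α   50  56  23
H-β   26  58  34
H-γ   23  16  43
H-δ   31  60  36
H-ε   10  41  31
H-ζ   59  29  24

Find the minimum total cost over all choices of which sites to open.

97

Open {H-α, H-γ}: assign each demand point to its cheapest open site.
  A→H-γ 23, B→H-γ 16, C→H-α 23
  response time 62, fixed 35 → total 97.
Compare {H-γ}: response time 82 + fixed 18 = 100.
Compare {H-γ, H-ε}: response time 57 + fixed 44 = 101.
Compare {H-γ, H-ζ}: response time 63 + fixed 40 = 103.
All other subsets cost ≥ 100. Minimum total cost: 97.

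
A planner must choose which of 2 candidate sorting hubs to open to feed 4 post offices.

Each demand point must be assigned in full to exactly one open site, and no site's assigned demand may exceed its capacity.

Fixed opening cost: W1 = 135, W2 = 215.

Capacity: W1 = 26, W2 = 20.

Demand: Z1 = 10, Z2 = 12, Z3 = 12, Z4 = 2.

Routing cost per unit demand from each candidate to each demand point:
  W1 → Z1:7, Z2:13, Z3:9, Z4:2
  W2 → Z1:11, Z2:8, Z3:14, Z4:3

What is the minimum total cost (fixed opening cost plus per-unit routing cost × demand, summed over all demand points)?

Open {W1, W2}; cheapest assignment that respects the capacities:
  W1 (cap 26, load 24): Z1, Z3, Z4 — cost 10×7 + 12×9 + 2×2 = 182
  W2 (cap 20, load 12): Z2 — cost 12×8 = 96
  Shipping 278, fixed 350 → total 628.
  Any other capacity-feasible assignment to {W1, W2} ships for at least 278.
Total demand is 36 and no other set of sites has combined capacity ≥ 36, so {W1, W2} is the only feasible choice of open sites. Minimum: 628.

628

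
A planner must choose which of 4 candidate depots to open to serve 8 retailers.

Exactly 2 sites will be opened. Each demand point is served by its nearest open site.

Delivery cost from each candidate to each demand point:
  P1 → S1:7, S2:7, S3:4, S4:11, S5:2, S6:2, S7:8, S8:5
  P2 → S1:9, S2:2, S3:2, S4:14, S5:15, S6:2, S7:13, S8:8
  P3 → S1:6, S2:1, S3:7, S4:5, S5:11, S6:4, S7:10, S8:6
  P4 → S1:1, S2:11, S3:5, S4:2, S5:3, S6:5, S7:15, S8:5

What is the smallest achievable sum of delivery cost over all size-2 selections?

Open {P2, P4}.
  S1→P4 1, S2→P2 2, S3→P2 2, S4→P4 2, S5→P4 3, S6→P2 2, S7→P2 13, S8→P4 5  ⇒ total 30.
Compare {P1, P4}: total 31.
Compare {P3, P4}: total 31.
No size-2 selection does better; minimum is 30.

30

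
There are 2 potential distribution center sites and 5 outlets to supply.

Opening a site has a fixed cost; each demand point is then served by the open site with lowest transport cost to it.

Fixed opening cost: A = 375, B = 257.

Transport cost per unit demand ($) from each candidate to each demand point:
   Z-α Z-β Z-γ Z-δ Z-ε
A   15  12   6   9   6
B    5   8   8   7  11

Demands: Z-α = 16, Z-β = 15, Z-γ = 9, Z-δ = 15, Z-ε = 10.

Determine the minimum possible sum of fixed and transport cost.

744

Open {B}: assign each demand point to its cheapest open site.
  Z-α→B 16×5=80, Z-β→B 15×8=120, Z-γ→B 9×8=72, Z-δ→B 15×7=105, Z-ε→B 10×11=110
  transport cost 487, fixed 257 → total 744.
Compare {A}: transport cost 669 + fixed 375 = 1044.
Compare {A, B}: transport cost 419 + fixed 632 = 1051.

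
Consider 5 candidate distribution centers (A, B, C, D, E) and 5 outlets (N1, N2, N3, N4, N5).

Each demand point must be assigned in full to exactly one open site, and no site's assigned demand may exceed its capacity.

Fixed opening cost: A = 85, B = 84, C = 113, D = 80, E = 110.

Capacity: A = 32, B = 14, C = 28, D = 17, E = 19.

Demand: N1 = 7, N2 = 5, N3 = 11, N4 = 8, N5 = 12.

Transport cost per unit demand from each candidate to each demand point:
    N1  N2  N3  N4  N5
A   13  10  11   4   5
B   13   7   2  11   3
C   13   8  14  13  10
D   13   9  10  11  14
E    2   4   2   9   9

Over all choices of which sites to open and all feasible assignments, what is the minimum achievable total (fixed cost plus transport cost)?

Open {A, E}; cheapest assignment that respects the capacities:
  A (cap 32, load 25): N2, N4, N5 — cost 5×10 + 8×4 + 12×5 = 142
  E (cap 19, load 18): N1, N3 — cost 7×2 + 11×2 = 36
  Shipping 178, fixed 195 → total 373.
  Any other capacity-feasible assignment to {A, E} ships for at least 178.
Compare {A, B}: its best feasible assignment gives total 424.
Compare {A, B, E}: its best feasible assignment gives total 427.
Every other set of open sites that can feasibly serve all demand totals ≥ 424 even under its best assignment. Minimum: 373.

373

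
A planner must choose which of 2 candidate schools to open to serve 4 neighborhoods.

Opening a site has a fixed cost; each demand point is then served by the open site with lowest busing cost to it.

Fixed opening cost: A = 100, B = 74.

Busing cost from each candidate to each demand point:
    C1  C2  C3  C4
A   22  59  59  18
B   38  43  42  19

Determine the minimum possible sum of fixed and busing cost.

216

Open {B}: assign each demand point to its cheapest open site.
  C1→B 38, C2→B 43, C3→B 42, C4→B 19
  busing cost 142, fixed 74 → total 216.
Compare {A}: busing cost 158 + fixed 100 = 258.
Compare {A, B}: busing cost 125 + fixed 174 = 299.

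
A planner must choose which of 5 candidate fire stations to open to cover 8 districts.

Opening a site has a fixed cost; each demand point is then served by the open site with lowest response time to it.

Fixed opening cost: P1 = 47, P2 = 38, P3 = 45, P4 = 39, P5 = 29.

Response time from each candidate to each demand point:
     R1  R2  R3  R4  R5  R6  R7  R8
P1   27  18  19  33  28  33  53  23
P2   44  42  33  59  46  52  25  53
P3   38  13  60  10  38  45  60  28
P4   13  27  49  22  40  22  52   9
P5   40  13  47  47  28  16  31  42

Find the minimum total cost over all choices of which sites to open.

Open {P4, P5}: assign each demand point to its cheapest open site.
  R1→P4 13, R2→P5 13, R3→P5 47, R4→P4 22, R5→P5 28, R6→P5 16, R7→P5 31, R8→P4 9
  response time 179, fixed 68 → total 247.
Compare {P2, P4, P5}: response time 159 + fixed 106 = 265.
Compare {P1, P5}: response time 190 + fixed 76 = 266.
Compare {P1, P4, P5}: response time 151 + fixed 115 = 266.
All other subsets cost ≥ 265. Minimum total cost: 247.

247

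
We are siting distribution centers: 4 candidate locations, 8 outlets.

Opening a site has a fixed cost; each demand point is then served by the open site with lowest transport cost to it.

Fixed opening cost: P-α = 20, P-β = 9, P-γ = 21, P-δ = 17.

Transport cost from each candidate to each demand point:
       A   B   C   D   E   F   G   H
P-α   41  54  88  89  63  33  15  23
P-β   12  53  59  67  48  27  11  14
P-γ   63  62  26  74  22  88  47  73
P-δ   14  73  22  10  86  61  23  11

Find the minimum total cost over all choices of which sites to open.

215

Open {P-β, P-γ, P-δ}: assign each demand point to its cheapest open site.
  A→P-β 12, B→P-β 53, C→P-δ 22, D→P-δ 10, E→P-γ 22, F→P-β 27, G→P-β 11, H→P-δ 11
  transport cost 168, fixed 47 → total 215.
Compare {P-β, P-δ}: transport cost 194 + fixed 26 = 220.
Compare {P-α, P-β, P-γ, P-δ}: transport cost 168 + fixed 67 = 235.
Compare {P-α, P-γ, P-δ}: transport cost 181 + fixed 58 = 239.
All other subsets cost ≥ 220. Minimum total cost: 215.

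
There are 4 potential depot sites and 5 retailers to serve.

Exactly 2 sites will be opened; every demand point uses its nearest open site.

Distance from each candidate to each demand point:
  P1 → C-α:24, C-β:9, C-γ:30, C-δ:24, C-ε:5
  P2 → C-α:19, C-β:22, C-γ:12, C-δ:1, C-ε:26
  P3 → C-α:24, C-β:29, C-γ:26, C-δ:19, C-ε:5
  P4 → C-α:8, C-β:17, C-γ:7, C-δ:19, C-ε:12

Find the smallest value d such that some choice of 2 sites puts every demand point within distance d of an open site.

17

Open {P2, P4}.
  Farthest demand point is C-β at distance 17 (to P4); all others are ≤ 17.
With {P1, P2} the worst case is 19.
With {P1, P4} the worst case is 19.
No size-2 selection achieves below 17.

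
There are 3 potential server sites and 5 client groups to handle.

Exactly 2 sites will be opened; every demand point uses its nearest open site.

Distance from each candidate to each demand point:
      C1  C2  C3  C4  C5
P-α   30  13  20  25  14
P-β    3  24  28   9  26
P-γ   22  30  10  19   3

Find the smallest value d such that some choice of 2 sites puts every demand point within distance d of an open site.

20

Open {P-α, P-β}.
  Farthest demand point is C3 at distance 20 (to P-α); all others are ≤ 20.
With {P-α, P-γ} the worst case is 22.
With {P-β, P-γ} the worst case is 24.
No size-2 selection achieves below 20.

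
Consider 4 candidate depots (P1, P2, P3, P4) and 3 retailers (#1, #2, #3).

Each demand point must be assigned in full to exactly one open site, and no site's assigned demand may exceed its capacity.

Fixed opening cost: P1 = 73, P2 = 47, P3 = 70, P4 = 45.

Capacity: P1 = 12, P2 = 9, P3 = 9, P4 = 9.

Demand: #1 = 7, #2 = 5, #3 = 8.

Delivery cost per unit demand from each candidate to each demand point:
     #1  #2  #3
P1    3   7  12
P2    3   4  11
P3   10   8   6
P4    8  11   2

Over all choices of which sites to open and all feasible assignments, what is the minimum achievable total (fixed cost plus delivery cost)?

Open {P1, P4}; cheapest assignment that respects the capacities:
  P1 (cap 12, load 12): #1, #2 — cost 7×3 + 5×7 = 56
  P4 (cap 9, load 8): #3 — cost 8×2 = 16
  Shipping 72, fixed 118 → total 190.
  Any other capacity-feasible assignment to {P1, P4} ships for at least 72.
Compare {P1, P2, P4}: its best feasible assignment gives total 222.
Compare {P2, P3, P4}: its best feasible assignment gives total 239.
Every other set of open sites that can feasibly serve all demand totals ≥ 222 even under its best assignment. Minimum: 190.

190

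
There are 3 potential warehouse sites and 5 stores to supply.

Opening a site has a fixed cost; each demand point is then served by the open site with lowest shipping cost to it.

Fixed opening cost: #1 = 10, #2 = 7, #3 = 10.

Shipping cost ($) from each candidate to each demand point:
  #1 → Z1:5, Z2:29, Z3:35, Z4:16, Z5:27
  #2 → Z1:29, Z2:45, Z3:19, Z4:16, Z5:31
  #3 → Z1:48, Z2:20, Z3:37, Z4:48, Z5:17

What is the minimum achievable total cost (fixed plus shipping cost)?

104

Open {#1, #2, #3}: assign each demand point to its cheapest open site.
  Z1→#1 5, Z2→#3 20, Z3→#2 19, Z4→#1 16, Z5→#3 17
  shipping cost 77, fixed 27 → total 104.
Compare {#1, #2}: shipping cost 96 + fixed 17 = 113.
Compare {#1, #3}: shipping cost 93 + fixed 20 = 113.
Compare {#2, #3}: shipping cost 101 + fixed 17 = 118.
All other subsets cost ≥ 113. Minimum total cost: 104.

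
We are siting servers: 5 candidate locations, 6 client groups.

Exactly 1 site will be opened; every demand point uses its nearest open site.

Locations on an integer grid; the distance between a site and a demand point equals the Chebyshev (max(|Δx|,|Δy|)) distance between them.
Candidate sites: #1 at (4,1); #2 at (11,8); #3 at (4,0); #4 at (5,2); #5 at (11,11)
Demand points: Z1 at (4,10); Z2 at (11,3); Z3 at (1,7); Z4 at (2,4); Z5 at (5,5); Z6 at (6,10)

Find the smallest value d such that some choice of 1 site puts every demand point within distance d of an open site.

8

Open {#4}.
  Farthest demand point is Z1 at distance 8 (to #4); all others are ≤ 8.
With {#1} the worst case is 9.
With {#2} the worst case is 10.
No size-1 selection achieves below 8.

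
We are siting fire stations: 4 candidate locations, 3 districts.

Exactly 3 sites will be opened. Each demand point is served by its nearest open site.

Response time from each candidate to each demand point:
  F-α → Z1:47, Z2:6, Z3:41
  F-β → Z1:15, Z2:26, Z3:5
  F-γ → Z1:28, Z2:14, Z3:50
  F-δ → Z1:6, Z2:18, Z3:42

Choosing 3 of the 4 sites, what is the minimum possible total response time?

17

Open {F-α, F-β, F-δ}.
  Z1→F-δ 6, Z2→F-α 6, Z3→F-β 5  ⇒ total 17.
Compare {F-β, F-γ, F-δ}: total 25.
Compare {F-α, F-β, F-γ}: total 26.
No size-3 selection does better; minimum is 17.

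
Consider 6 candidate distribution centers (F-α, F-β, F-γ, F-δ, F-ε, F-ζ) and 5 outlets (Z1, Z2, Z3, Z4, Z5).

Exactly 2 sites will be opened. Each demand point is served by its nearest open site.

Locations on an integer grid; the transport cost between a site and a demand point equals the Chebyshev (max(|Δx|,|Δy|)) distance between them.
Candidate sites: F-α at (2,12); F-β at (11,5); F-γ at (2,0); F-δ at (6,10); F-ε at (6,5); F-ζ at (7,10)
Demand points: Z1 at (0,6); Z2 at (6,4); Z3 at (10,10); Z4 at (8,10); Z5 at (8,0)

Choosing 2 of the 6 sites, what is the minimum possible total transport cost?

Open {F-ε, F-ζ}.
  Z1→F-ε 6, Z2→F-ε 1, Z3→F-ζ 3, Z4→F-ζ 1, Z5→F-ε 5  ⇒ total 16.
Compare {F-δ, F-ε}: total 18.
Compare {F-γ, F-ζ}: total 20.
No size-2 selection does better; minimum is 16.

16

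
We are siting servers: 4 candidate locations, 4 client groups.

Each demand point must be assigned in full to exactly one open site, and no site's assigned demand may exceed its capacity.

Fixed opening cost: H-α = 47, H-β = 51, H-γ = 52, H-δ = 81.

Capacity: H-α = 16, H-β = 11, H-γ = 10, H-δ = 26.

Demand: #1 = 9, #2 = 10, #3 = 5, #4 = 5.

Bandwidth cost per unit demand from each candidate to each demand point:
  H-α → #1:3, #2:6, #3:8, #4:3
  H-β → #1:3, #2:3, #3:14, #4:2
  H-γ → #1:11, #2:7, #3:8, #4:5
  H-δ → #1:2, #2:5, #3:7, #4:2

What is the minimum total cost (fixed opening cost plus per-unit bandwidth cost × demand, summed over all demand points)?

225

Open {H-β, H-δ}; cheapest assignment that respects the capacities:
  H-β (cap 11, load 10): #2 — cost 10×3 = 30
  H-δ (cap 26, load 19): #1, #3, #4 — cost 9×2 + 5×7 + 5×2 = 63
  Shipping 93, fixed 132 → total 225.
  Any other capacity-feasible assignment to {H-β, H-δ} ships for at least 93.
Compare {H-α, H-δ}: its best feasible assignment gives total 246.
Compare {H-γ, H-δ}: its best feasible assignment gives total 251.
Every other set of open sites that can feasibly serve all demand totals ≥ 246 even under its best assignment. Minimum: 225.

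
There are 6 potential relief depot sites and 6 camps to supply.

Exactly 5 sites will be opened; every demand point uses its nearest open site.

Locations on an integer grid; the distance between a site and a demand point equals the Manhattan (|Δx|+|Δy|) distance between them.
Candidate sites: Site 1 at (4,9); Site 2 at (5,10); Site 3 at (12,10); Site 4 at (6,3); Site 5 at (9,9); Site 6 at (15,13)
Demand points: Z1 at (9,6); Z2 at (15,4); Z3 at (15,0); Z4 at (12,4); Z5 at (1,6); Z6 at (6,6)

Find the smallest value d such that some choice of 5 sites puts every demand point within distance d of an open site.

12

Open {Site 1, Site 2, Site 3, Site 4, Site 5}.
  Farthest demand point is Z3 at distance 12 (to Site 4); all others are ≤ 12.
With {Site 1, Site 2, Site 3, Site 4, Site 6} the worst case is 12.
With {Site 1, Site 2, Site 4, Site 5, Site 6} the worst case is 12.
No size-5 selection achieves below 12.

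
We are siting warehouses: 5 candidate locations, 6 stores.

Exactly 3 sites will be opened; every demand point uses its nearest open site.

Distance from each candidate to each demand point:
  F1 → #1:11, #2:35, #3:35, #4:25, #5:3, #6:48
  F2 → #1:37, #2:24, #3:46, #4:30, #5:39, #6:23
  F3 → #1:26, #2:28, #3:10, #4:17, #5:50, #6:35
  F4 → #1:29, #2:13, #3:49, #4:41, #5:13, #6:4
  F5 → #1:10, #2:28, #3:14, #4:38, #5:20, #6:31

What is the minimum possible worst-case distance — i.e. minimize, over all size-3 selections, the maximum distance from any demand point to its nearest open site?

17

Open {F1, F3, F4}.
  Farthest demand point is #4 at distance 17 (to F3); all others are ≤ 17.
With {F3, F4, F5} the worst case is 17.
With {F1, F2, F3} the worst case is 24.
No size-3 selection achieves below 17.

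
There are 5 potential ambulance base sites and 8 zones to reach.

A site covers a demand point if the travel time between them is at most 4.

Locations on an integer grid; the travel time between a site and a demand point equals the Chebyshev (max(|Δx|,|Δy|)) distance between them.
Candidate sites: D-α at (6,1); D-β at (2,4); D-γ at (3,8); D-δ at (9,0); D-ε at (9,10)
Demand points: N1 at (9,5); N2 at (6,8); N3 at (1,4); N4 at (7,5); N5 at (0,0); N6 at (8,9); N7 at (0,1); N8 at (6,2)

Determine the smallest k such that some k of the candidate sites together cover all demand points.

Coverage sets (demand points within 4 of each site):
  D-α: {N1, N4, N8}
  D-β: {N2, N3, N5, N7, N8}
  D-γ: {N2, N3, N4}
  D-δ: {N8}
  D-ε: {N2, N6}
No 2 sites suffice: every size-2 union leaves at least one demand point uncovered.
But {D-α, D-β, D-ε} covers everything, so the minimum is 3.

3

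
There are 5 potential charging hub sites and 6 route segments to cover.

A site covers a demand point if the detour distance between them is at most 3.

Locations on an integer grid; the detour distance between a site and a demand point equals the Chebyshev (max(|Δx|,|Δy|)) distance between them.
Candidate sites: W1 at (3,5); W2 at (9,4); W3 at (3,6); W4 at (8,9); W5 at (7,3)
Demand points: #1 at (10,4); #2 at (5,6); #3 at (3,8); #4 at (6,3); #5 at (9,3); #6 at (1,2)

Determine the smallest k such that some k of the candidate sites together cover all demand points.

Coverage sets (demand points within 3 of each site):
  W1: {#2, #3, #4, #6}
  W2: {#1, #4, #5}
  W3: {#2, #3, #4}
  W4: {#2}
  W5: {#1, #2, #4, #5}
No single site covers all 6 demand points.
But {W1, W2} covers everything, so the minimum is 2.

2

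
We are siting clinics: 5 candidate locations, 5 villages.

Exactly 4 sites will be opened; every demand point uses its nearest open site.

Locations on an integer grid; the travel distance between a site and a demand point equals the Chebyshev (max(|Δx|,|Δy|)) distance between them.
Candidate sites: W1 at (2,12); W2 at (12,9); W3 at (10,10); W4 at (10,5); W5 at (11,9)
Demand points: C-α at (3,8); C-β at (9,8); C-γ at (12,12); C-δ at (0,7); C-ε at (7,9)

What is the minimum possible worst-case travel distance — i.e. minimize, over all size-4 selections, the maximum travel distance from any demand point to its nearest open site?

Open {W1, W2, W3, W4}.
  Farthest demand point is C-δ at travel distance 5 (to W1); all others are ≤ 5.
With {W1, W2, W3, W5} the worst case is 5.
With {W1, W2, W4, W5} the worst case is 5.
No size-4 selection achieves below 5.

5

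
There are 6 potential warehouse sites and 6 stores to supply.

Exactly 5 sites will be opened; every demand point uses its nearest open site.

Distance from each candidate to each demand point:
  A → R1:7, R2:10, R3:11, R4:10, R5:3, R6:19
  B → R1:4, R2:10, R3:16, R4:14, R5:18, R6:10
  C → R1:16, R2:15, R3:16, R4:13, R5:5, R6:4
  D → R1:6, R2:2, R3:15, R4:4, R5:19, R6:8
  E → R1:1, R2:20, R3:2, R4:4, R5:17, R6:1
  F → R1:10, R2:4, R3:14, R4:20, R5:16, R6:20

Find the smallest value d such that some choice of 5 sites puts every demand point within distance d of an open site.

Open {A, B, C, D, E}.
  Farthest demand point is R4 at distance 4 (to D); all others are ≤ 4.
With {A, B, C, E, F} the worst case is 4.
With {A, B, D, E, F} the worst case is 4.
No size-5 selection achieves below 4.

4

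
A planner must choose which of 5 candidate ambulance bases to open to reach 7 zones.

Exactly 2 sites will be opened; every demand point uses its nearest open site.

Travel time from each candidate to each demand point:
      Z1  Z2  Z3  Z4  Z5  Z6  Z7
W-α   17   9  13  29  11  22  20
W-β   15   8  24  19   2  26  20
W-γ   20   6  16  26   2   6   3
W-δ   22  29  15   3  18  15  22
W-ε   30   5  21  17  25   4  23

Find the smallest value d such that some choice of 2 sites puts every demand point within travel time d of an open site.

19

Open {W-β, W-γ}.
  Farthest demand point is Z4 at travel time 19 (to W-β); all others are ≤ 19.
With {W-α, W-δ} the worst case is 20.
With {W-α, W-ε} the worst case is 20.
No size-2 selection achieves below 19.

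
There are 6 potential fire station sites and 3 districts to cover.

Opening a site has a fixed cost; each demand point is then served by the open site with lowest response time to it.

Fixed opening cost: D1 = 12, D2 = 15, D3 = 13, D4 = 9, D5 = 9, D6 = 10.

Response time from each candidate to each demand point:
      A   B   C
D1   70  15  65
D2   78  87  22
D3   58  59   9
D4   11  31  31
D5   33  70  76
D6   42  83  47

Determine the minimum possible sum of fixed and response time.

69

Open {D1, D3, D4}: assign each demand point to its cheapest open site.
  A→D4 11, B→D1 15, C→D3 9
  response time 35, fixed 34 → total 69.
Compare {D3, D4}: response time 51 + fixed 22 = 73.
Compare {D1, D4}: response time 57 + fixed 21 = 78.
Compare {D1, D3, D4, D5}: response time 35 + fixed 43 = 78.
All other subsets cost ≥ 73. Minimum total cost: 69.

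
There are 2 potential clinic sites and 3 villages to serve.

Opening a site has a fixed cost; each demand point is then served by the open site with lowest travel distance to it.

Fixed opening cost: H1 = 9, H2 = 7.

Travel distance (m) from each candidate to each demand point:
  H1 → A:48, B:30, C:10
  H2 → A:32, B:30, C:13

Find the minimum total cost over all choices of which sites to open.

Open {H2}: assign each demand point to its cheapest open site.
  A→H2 32, B→H2 30, C→H2 13
  travel distance 75, fixed 7 → total 82.
Compare {H1, H2}: travel distance 72 + fixed 16 = 88.
Compare {H1}: travel distance 88 + fixed 9 = 97.

82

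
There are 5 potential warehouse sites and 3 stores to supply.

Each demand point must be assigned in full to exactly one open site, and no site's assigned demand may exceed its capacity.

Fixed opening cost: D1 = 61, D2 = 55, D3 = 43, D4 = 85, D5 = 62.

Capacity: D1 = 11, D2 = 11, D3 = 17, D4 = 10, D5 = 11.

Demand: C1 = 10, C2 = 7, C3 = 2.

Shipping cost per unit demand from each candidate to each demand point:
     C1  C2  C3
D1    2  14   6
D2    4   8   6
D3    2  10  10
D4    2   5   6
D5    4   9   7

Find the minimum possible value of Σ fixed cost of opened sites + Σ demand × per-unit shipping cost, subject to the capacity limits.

Open {D2, D3}; cheapest assignment that respects the capacities:
  D2 (cap 11, load 9): C2, C3 — cost 7×8 + 2×6 = 68
  D3 (cap 17, load 10): C1 — cost 10×2 = 20
  Shipping 88, fixed 98 → total 186.
  Any other capacity-feasible assignment to {D2, D3} ships for at least 88.
Compare {D3, D4}: its best feasible assignment gives total 195.
Compare {D3, D5}: its best feasible assignment gives total 202.
Every other set of open sites that can feasibly serve all demand totals ≥ 195 even under its best assignment. Minimum: 186.

186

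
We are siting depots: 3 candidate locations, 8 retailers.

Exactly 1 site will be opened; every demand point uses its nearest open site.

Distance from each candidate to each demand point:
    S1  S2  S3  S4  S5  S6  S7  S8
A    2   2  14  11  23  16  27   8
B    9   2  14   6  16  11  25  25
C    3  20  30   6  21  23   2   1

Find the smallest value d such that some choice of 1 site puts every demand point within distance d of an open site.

25

Open {B}.
  Farthest demand point is S7 at distance 25 (to B); all others are ≤ 25.
With {A} the worst case is 27.
With {C} the worst case is 30.
No size-1 selection achieves below 25.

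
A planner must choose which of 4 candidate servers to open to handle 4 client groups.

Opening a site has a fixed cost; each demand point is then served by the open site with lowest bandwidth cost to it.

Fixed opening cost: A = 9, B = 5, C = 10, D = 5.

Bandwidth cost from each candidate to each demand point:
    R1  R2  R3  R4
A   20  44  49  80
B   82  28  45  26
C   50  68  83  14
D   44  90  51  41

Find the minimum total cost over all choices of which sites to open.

Open {A, B, C}: assign each demand point to its cheapest open site.
  R1→A 20, R2→B 28, R3→B 45, R4→C 14
  bandwidth cost 107, fixed 24 → total 131.
Compare {A, B}: bandwidth cost 119 + fixed 14 = 133.
Compare {A, B, C, D}: bandwidth cost 107 + fixed 29 = 136.
Compare {A, B, D}: bandwidth cost 119 + fixed 19 = 138.
All other subsets cost ≥ 133. Minimum total cost: 131.

131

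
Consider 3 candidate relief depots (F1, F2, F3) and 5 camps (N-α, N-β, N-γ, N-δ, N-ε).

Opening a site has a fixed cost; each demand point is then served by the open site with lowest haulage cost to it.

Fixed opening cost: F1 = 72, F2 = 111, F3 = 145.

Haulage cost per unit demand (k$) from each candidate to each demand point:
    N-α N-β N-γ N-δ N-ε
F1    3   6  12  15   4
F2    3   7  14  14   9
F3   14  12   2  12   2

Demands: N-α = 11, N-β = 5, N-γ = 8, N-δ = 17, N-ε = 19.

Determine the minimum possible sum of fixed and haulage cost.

538

Open {F1, F3}: assign each demand point to its cheapest open site.
  N-α→F1 11×3=33, N-β→F1 5×6=30, N-γ→F3 8×2=16, N-δ→F3 17×12=204, N-ε→F3 19×2=38
  haulage cost 321, fixed 217 → total 538.
Compare {F1}: haulage cost 490 + fixed 72 = 562.
Compare {F2, F3}: haulage cost 326 + fixed 256 = 582.
Compare {F3}: haulage cost 472 + fixed 145 = 617.
All other subsets cost ≥ 562. Minimum total cost: 538.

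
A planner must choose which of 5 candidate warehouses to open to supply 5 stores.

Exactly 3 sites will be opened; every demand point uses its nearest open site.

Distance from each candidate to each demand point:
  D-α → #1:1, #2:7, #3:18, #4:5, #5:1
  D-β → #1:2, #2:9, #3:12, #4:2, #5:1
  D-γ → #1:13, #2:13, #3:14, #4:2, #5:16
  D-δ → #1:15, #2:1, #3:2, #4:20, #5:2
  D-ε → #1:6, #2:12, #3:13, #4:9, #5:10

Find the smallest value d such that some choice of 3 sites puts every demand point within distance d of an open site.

Open {D-α, D-β, D-δ}.
  Farthest demand point is #3 at distance 2 (to D-δ); all others are ≤ 2.
With {D-α, D-γ, D-δ} the worst case is 2.
With {D-β, D-γ, D-δ} the worst case is 2.
No size-3 selection achieves below 2.

2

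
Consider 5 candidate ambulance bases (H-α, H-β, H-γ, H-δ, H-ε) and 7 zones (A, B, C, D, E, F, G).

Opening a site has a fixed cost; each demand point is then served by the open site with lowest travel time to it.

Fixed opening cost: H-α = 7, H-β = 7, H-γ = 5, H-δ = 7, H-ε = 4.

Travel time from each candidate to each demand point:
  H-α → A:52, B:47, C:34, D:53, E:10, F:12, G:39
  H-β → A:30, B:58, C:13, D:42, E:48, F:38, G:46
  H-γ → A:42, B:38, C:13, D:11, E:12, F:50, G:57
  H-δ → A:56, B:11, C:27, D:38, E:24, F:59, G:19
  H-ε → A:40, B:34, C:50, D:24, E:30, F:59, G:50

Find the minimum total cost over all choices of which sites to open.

132

Open {H-α, H-β, H-γ, H-δ}: assign each demand point to its cheapest open site.
  A→H-β 30, B→H-δ 11, C→H-β 13, D→H-γ 11, E→H-α 10, F→H-α 12, G→H-δ 19
  travel time 106, fixed 26 → total 132.
Compare {H-α, H-β, H-γ, H-δ, H-ε}: travel time 106 + fixed 30 = 136.
Compare {H-α, H-γ, H-δ}: travel time 118 + fixed 19 = 137.
Compare {H-α, H-γ, H-δ, H-ε}: travel time 116 + fixed 23 = 139.
All other subsets cost ≥ 136. Minimum total cost: 132.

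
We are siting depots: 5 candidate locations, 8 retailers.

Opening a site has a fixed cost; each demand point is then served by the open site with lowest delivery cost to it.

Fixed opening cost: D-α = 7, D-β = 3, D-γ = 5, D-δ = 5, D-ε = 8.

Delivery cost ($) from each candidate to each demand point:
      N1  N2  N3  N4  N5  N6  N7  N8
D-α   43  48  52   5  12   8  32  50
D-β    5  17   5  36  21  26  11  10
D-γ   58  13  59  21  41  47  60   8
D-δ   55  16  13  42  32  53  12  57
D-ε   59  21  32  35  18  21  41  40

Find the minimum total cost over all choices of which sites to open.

82

Open {D-α, D-β, D-γ}: assign each demand point to its cheapest open site.
  N1→D-β 5, N2→D-γ 13, N3→D-β 5, N4→D-α 5, N5→D-α 12, N6→D-α 8, N7→D-β 11, N8→D-γ 8
  delivery cost 67, fixed 15 → total 82.
Compare {D-α, D-β}: delivery cost 73 + fixed 10 = 83.
Compare {D-α, D-β, D-δ}: delivery cost 72 + fixed 15 = 87.
Compare {D-α, D-β, D-γ, D-δ}: delivery cost 67 + fixed 20 = 87.
All other subsets cost ≥ 83. Minimum total cost: 82.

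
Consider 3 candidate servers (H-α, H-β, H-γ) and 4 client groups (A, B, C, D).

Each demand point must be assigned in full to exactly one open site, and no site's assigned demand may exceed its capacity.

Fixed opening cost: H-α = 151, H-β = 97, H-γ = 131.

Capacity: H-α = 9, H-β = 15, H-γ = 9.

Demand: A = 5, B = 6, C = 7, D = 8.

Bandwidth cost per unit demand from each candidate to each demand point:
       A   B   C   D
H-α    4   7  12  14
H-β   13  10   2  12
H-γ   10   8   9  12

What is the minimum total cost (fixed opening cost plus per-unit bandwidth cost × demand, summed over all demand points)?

Open {H-α, H-β, H-γ}; cheapest assignment that respects the capacities:
  H-α (cap 9, load 5): A — cost 5×4 = 20
  H-β (cap 15, load 15): C, D — cost 7×2 + 8×12 = 110
  H-γ (cap 9, load 6): B — cost 6×8 = 48
  Shipping 178, fixed 379 → total 557.
  Any other capacity-feasible assignment to {H-α, H-β, H-γ} ships for at least 178.
Total demand is 26 and no other set of sites has combined capacity ≥ 26, so {H-α, H-β, H-γ} is the only feasible choice of open sites. Minimum: 557.

557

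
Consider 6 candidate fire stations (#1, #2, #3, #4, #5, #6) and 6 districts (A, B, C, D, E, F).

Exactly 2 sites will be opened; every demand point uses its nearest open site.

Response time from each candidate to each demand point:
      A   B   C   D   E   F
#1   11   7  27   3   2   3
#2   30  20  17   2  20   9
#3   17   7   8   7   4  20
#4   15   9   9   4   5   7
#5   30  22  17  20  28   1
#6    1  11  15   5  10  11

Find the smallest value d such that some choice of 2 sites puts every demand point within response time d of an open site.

Open {#4, #6}.
  Farthest demand point is B at response time 9 (to #4); all others are ≤ 9.
With {#1, #3} the worst case is 11.
With {#1, #4} the worst case is 11.
No size-2 selection achieves below 9.

9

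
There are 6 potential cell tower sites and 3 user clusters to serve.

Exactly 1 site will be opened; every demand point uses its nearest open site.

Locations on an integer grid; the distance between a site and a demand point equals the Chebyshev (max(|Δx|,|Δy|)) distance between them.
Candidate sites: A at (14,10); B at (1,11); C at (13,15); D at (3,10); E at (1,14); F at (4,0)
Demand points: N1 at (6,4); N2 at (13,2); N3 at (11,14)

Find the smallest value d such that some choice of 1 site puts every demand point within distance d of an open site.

8

Open {A}.
  Farthest demand point is N1 at distance 8 (to A); all others are ≤ 8.
With {D} the worst case is 10.
With {B} the worst case is 12.
No size-1 selection achieves below 8.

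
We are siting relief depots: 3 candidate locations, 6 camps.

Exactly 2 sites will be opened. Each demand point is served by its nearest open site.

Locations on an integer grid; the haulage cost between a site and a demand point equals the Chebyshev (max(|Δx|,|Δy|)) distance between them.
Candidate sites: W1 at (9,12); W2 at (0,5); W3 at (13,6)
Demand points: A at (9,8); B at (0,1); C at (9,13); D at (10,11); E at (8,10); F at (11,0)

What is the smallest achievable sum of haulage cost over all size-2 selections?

23

Open {W1, W2}.
  A→W1 4, B→W2 4, C→W1 1, D→W1 1, E→W1 2, F→W2 11  ⇒ total 23.
Compare {W1, W3}: total 25.
Compare {W2, W3}: total 31.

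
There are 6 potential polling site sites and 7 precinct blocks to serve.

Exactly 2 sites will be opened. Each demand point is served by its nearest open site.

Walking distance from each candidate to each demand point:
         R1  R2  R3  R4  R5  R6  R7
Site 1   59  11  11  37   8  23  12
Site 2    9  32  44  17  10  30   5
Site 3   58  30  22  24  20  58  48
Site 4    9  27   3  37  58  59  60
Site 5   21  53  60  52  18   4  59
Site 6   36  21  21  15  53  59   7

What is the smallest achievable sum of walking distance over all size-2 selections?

Open {Site 1, Site 2}.
  R1→Site 2 9, R2→Site 1 11, R3→Site 1 11, R4→Site 2 17, R5→Site 1 8, R6→Site 1 23, R7→Site 2 5  ⇒ total 84.
Compare {Site 2, Site 4}: total 101.
Compare {Site 1, Site 4}: total 103.
No size-2 selection does better; minimum is 84.

84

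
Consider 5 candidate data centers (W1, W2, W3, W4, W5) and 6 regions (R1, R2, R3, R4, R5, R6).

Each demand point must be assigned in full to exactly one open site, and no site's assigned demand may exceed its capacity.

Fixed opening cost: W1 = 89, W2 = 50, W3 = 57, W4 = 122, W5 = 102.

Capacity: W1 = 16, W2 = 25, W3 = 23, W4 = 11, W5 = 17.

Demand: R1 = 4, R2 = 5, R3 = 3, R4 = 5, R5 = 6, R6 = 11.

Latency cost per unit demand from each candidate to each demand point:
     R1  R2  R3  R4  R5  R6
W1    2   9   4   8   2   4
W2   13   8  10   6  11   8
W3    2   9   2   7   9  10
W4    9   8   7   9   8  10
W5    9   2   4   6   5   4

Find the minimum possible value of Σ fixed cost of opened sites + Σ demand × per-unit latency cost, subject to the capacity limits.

316

Open {W3, W5}; cheapest assignment that respects the capacities:
  W3 (cap 23, load 18): R1, R3, R4, R5 — cost 4×2 + 3×2 + 5×7 + 6×9 = 103
  W5 (cap 17, load 16): R2, R6 — cost 5×2 + 11×4 = 54
  Shipping 157, fixed 159 → total 316.
  Any other capacity-feasible assignment to {W3, W5} ships for at least 157.
Compare {W1, W2}: its best feasible assignment gives total 329.
Compare {W2, W3}: its best feasible assignment gives total 333.
Every other set of open sites that can feasibly serve all demand totals ≥ 329 even under its best assignment. Minimum: 316.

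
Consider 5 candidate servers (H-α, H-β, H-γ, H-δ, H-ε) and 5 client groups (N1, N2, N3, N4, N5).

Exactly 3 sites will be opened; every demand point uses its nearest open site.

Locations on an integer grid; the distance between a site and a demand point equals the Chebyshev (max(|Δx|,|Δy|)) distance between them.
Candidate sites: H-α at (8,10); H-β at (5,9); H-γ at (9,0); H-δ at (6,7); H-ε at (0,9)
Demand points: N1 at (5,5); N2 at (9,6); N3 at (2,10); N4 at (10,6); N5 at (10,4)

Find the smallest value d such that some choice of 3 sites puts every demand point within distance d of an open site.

Open {H-α, H-β, H-γ}.
  Farthest demand point is N1 at distance 4 (to H-β); all others are ≤ 4.
With {H-α, H-β, H-δ} the worst case is 4.
With {H-α, H-γ, H-δ} the worst case is 4.
No size-3 selection achieves below 4.

4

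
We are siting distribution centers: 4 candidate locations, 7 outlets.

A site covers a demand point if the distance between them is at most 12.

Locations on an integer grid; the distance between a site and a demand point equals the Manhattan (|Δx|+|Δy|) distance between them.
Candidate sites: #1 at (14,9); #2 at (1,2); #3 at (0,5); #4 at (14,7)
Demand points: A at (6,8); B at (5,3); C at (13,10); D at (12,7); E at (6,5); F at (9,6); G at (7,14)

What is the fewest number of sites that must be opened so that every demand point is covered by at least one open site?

2

Coverage sets (demand points within 12 of each site):
  #1: {A, C, D, E, F, G}
  #2: {A, B, E, F}
  #3: {A, B, E, F}
  #4: {A, C, D, E, F}
No single site covers all 7 demand points.
But {#1, #2} covers everything, so the minimum is 2.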